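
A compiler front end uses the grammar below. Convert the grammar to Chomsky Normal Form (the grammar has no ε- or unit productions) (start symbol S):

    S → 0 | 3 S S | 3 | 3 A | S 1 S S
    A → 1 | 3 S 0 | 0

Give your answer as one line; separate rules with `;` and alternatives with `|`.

S → 0 | X1 Y1 | 3 | X1 A | S Y2; A → 1 | X1 Y4 | 0; X1 → 3; X2 → 1; X3 → 0; Y1 → S S; Y2 → X2 Y3; Y3 → S S; Y4 → S X3

Introduce a nonterminal for each terminal appearing in a rule of length ≥ 2: X1 → 3, X2 → 1, X3 → 0.
Binarize each right-hand side of length ≥ 3 by chaining fresh nonterminals (Y1, Y2, …): affected rules were S → X1 S S; S → S X2 S S; A → X1 S X3.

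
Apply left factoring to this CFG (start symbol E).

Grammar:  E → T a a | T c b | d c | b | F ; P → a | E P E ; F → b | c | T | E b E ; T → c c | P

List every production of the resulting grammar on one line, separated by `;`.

E has alternatives sharing prefix 'T': factor to E → T E' with E' → a a | c b.

E → d c | b | F | T E'; P → a | E P E; F → b | c | T | E b E; T → c c | P; E' → a a | c b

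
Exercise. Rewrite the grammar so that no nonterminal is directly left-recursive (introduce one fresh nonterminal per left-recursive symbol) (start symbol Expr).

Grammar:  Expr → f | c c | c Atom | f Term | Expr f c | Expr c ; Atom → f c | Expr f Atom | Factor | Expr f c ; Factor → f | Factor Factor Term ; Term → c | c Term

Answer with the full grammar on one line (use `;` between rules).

Expr → f Expr1 | c c Expr1 | c Atom Expr1 | f Term Expr1; Atom → f c | Expr f Atom | Factor | Expr f c; Factor → f Factor1; Term → c | c Term; Expr1 → f c Expr1 | c Expr1 | ε; Factor1 → Factor Term Factor1 | ε

Expr, Factor are directly left-recursive.
For Expr: α = {f c, c}, β = {f, c c, c Atom, f Term}. Rewrite as Expr → β Expr1 and Expr1 → α Expr1 | ε.
For Factor: α = {Factor Term}, β = {f}. Rewrite as Factor → β Factor1 and Factor1 → α Factor1 | ε.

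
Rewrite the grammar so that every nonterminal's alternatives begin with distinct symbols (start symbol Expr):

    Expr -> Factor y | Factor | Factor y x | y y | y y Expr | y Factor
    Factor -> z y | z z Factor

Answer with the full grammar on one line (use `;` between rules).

Expr -> Factor Expr1 | y Expr2; Factor -> z Factor1; Expr1 -> ε | y Expr11; Expr2 -> Factor | y Expr21; Factor1 -> y | z Factor; Expr11 -> ε | x; Expr21 -> ε | Expr

Expr has alternatives sharing prefix 'Factor': factor to Expr → Factor Expr1 with Expr1 → y | ε | y x.
Expr has alternatives sharing prefix 'y': factor to Expr → y Expr2 with Expr2 → y | y Expr | Factor.
Factor has alternatives sharing prefix 'z': factor to Factor → z Factor1 with Factor1 → y | z Factor.
Expr1 has alternatives sharing prefix 'y': factor to Expr1 → y Expr11 with Expr11 → ε | x.
Expr2 has alternatives sharing prefix 'y': factor to Expr2 → y Expr21 with Expr21 → ε | Expr.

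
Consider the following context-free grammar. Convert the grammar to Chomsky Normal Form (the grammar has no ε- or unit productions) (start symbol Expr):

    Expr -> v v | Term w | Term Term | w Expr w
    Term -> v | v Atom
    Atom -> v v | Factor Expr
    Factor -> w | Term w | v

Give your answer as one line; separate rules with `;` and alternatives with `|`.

Introduce a nonterminal for each terminal appearing in a rule of length ≥ 2: X1 → v, X2 → w.
Binarize each right-hand side of length ≥ 3 by chaining fresh nonterminals (Y1, Y2, …): affected rules were Expr → X2 Expr X2.

Expr -> X1 X1 | Term X2 | Term Term | X2 Y1; Term -> v | X1 Atom; Atom -> X1 X1 | Factor Expr; Factor -> w | Term X2 | v; X1 -> v; X2 -> w; Y1 -> Expr X2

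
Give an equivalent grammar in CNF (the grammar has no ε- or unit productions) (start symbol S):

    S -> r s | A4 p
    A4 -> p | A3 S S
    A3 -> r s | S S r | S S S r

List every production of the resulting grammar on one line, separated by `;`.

Introduce a nonterminal for each terminal appearing in a rule of length ≥ 2: X1 → r, X2 → s, X3 → p.
Binarize each right-hand side of length ≥ 3 by chaining fresh nonterminals (Y1, Y2, …): affected rules were A4 → A3 S S; A3 → S S X1; A3 → S S S X1.

S -> X1 X2 | A4 X3; A4 -> p | A3 Y1; A3 -> X1 X2 | S Y2 | S Y3; X1 -> r; X2 -> s; X3 -> p; Y1 -> S S; Y2 -> S X1; Y3 -> S Y4; Y4 -> S X1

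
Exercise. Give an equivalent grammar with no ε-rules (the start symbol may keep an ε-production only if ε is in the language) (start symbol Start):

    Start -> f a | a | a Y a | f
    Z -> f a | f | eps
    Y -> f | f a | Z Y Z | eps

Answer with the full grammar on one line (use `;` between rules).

Nullable set = {Y, Z}.
ε ∉ L(G), so no ε-production is kept.
Expand every rule over subsets of its nullable positions: Start → a Y a gives a Y a | a a. Y → Z Y Z gives Z Y Z | Z Y | Z Z | Z | Y Z.

Start -> f a | a | a Y a | a a | f; Z -> f a | f; Y -> f | f a | Z Y Z | Z Y | Z Z | Z | Y Z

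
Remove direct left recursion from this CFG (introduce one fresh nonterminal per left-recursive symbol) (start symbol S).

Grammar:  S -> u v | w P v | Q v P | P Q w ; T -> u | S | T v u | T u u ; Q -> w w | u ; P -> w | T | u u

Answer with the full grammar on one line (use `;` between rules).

T is directly left-recursive.
For T: α = {v u, u u}, β = {u, S}. Rewrite as T → β T' and T' → α T' | ε.

S -> u v | w P v | Q v P | P Q w; T -> u T' | S T'; Q -> w w | u; P -> w | T | u u; T' -> v u T' | u u T' | ε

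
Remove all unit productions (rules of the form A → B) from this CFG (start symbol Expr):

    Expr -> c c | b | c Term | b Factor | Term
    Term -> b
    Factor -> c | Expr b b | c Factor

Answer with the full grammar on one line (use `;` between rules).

Expr -> b | c c | c Term | b Factor; Term -> b; Factor -> c | Expr b b | c Factor

Unit pairs: Expr ⇒* {Term}.
For every A with A ⇒* B via unit rules, add B's non-unit alternatives to A; then delete every rule of the form X → Y.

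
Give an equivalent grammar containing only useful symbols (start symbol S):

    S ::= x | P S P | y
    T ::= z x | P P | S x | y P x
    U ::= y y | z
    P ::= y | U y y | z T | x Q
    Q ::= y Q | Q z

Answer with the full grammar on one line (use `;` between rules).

S ::= x | P S P | y; T ::= z x | P P | S x | y P x; U ::= y y | z; P ::= y | U y y | z T

Generating nonterminals: {P, S, T, U}.
Reachable from S after that: {P, S, T, U}.
Removed useless symbols: {Q} and every production mentioning them.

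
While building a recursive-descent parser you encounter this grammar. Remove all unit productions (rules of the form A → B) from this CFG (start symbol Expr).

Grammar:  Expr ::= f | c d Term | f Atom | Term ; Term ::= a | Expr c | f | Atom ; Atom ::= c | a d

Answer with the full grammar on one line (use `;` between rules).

Expr ::= a | Expr c | f | c | a d | c d Term | f Atom; Term ::= a | Expr c | f | c | a d; Atom ::= c | a d

Unit pairs: Expr ⇒* {Atom, Term}; Term ⇒* {Atom}.
For each unit pair (A, B), copy every non-unit production of B to A, then drop all unit productions.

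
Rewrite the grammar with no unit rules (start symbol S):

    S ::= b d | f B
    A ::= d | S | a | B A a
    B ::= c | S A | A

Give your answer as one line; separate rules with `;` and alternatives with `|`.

S ::= b d | f B; A ::= b d | f B | d | a | B A a; B ::= c | S A | b d | f B | d | a | B A a

Unit pairs: A ⇒* {S}; B ⇒* {A, S}.
For every A with A ⇒* B via unit rules, add B's non-unit alternatives to A; then delete every rule of the form X → Y.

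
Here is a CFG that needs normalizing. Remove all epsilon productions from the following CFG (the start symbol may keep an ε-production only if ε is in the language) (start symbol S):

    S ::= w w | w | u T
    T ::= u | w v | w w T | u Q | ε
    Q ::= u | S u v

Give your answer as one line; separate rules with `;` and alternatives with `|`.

The nullable symbols are {T}.
ε ∉ L(G), so no ε-production is kept.
Add the nullable-subset variants: S → u T gives u T | u. T → w w T gives w w T | w w.

S ::= w w | w | u T | u; T ::= u | w v | w w T | w w | u Q; Q ::= u | S u v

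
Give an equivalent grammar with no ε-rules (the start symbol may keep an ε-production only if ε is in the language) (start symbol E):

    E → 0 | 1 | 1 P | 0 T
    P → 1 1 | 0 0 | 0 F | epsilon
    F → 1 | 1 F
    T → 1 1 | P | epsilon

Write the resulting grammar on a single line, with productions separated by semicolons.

Nullable set = {P, T}.
ε ∉ L(G), so no ε-production is kept.

E → 0 | 1 | 1 P | 0 T; P → 1 1 | 0 0 | 0 F; F → 1 | 1 F; T → 1 1 | P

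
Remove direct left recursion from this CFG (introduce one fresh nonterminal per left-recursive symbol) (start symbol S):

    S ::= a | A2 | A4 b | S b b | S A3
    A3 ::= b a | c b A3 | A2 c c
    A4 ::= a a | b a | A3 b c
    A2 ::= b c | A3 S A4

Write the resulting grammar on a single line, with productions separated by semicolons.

S ::= a S' | A2 S' | A4 b S'; A3 ::= b a | c b A3 | A2 c c; A4 ::= a a | b a | A3 b c; A2 ::= b c | A3 S A4; S' ::= b b S' | A3 S' | ε

Directly left-recursive nonterminal: S.
For S: α = {b b, A3}, β = {a, A2, A4 b}. Rewrite as S → β S' and S' → α S' | ε.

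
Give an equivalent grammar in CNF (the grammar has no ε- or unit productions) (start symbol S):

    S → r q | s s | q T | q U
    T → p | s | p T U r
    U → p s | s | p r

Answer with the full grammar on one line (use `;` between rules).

S → X1 X2 | X3 X3 | X2 T | X2 U; T → p | s | X4 Y1; U → X4 X3 | s | X4 X1; X1 → r; X2 → q; X3 → s; X4 → p; Y1 → T Y2; Y2 → U X1

Introduce a nonterminal for each terminal appearing in a rule of length ≥ 2: X1 → r, X2 → q, X3 → s, X4 → p.
Binarize each right-hand side of length ≥ 3 by chaining fresh nonterminals (Y1, Y2, …): affected rules were T → X4 T U X1.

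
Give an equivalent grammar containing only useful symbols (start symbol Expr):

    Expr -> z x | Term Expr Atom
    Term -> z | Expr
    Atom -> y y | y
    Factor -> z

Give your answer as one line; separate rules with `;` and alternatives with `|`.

Expr -> z x | Term Expr Atom; Term -> z | Expr; Atom -> y y | y

Generating nonterminals: {Atom, Expr, Factor, Term}.
Reachable from Expr after that: {Atom, Expr, Term}.
Removed useless symbols: {Factor} and every production mentioning them.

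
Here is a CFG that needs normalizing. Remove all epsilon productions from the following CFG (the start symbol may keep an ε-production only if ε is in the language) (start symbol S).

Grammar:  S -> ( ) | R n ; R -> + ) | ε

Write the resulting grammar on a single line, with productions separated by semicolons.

S -> ( ) | R n | n; R -> + )

Nullable set = {R}.
ε ∉ L(G), so no ε-production is kept.
For each production, add variants omitting each subset of nullable occurrences: S → R n gives R n | n.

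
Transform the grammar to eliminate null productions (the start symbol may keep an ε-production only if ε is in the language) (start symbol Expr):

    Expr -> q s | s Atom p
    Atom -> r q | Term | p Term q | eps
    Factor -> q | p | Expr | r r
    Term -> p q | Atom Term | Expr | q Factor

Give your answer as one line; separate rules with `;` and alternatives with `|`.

Expr -> q s | s Atom p | s p; Atom -> r q | Term | p Term q; Factor -> q | p | Expr | r r; Term -> p q | Atom Term | Expr | q Factor

The nullable symbols are {Atom}.
ε ∉ L(G), so no ε-production is kept.
Add the nullable-subset variants: Expr → s Atom p gives s Atom p | s p.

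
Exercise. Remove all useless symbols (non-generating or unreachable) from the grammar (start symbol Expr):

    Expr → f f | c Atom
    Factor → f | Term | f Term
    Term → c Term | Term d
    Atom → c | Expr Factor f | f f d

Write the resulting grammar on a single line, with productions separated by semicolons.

Expr → f f | c Atom; Factor → f; Atom → c | Expr Factor f | f f d

Generating nonterminals: {Atom, Expr, Factor}.
Reachable from Expr after that: {Atom, Expr, Factor}.
Removed useless symbols: {Term} and every production mentioning them.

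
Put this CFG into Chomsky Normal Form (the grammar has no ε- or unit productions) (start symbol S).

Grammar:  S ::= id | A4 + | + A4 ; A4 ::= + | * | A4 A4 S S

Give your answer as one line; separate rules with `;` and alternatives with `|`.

S ::= id | A4 X1 | X1 A4; A4 ::= + | * | A4 Y1; X1 ::= +; Y1 ::= A4 Y2; Y2 ::= S S

Introduce a nonterminal for each terminal appearing in a rule of length ≥ 2: X1 → +.
Binarize each right-hand side of length ≥ 3 by chaining fresh nonterminals (Y1, Y2, …): affected rules were A4 → A4 A4 S S.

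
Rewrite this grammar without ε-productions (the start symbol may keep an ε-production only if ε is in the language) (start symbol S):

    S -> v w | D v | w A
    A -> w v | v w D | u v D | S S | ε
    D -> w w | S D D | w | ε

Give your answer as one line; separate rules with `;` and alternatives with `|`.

The nullable symbols are {A, D}.
ε ∉ L(G), so no ε-production is kept.
For each production, add variants omitting each subset of nullable occurrences: S → D v gives D v | v. S → w A gives w A | w. A → v w D gives v w D | v w. A → u v D gives u v D | u v.

S -> v w | D v | v | w A | w; A -> w v | v w D | v w | u v D | u v | S S; D -> w w | S D D | S D | S | w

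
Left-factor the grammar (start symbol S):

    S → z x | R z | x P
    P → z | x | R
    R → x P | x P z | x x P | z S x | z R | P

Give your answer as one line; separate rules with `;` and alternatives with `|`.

S → z x | R z | x P; P → z | x | R; R → P | x R' | z R''; R' → x P | P R'''; R'' → S x | R; R''' → eps | z

R has alternatives sharing prefix 'x': factor to R → x R' with R' → P | P z | x P.
R has alternatives sharing prefix 'z': factor to R → z R'' with R'' → S x | R.
R' has alternatives sharing prefix 'P': factor to R' → P R''' with R''' → ε | z.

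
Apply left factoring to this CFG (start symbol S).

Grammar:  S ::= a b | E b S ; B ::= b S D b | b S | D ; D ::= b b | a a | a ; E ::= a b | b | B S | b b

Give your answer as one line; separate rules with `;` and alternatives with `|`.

B has alternatives sharing prefix 'b S': factor to B → b S B' with B' → D b | ε.
D has alternatives sharing prefix 'a': factor to D → a D' with D' → a | ε.
E has alternatives sharing prefix 'b': factor to E → b E' with E' → ε | b.

S ::= a b | E b S; B ::= D | b S B'; D ::= b b | a D'; E ::= a b | B S | b E'; B' ::= D b | ε; D' ::= a | ε; E' ::= ε | b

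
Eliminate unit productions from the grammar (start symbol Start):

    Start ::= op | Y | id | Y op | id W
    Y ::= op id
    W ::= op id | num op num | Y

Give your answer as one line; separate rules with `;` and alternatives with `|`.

Start ::= op | id | Y op | id W | op id; Y ::= op id; W ::= op id | num op num

Unit pairs: Start ⇒* {Y}; W ⇒* {Y}.
For every A with A ⇒* B via unit rules, add B's non-unit alternatives to A; then delete every rule of the form X → Y.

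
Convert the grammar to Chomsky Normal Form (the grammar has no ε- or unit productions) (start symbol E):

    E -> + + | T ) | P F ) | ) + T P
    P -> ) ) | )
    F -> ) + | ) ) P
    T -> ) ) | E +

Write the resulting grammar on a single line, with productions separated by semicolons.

Introduce a nonterminal for each terminal appearing in a rule of length ≥ 2: X1 → +, X2 → ).
Binarize each right-hand side of length ≥ 3 by chaining fresh nonterminals (Y1, Y2, …): affected rules were E → P F X2; E → X2 X1 T P; F → X2 X2 P.

E -> X1 X1 | T X2 | P Y1 | X2 Y2; P -> X2 X2 | ); F -> X2 X1 | X2 Y4; T -> X2 X2 | E X1; X1 -> +; X2 -> ); Y1 -> F X2; Y2 -> X1 Y3; Y3 -> T P; Y4 -> X2 P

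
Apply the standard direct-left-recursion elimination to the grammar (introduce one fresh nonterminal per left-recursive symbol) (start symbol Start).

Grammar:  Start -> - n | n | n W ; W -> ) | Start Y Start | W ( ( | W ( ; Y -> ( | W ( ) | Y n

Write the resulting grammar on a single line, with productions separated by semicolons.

Start -> - n | n | n W; W -> ) W1 | Start Y Start W1; Y -> ( Y1 | W ( ) Y1; W1 -> ( ( W1 | ( W1 | ε; Y1 -> n Y1 | ε

Left recursion appears on W, Y.
For W: α = {( (, (}, β = {), Start Y Start}. Rewrite as W → β W1 and W1 → α W1 | ε.
For Y: α = {n}, β = {(, W ( )}. Rewrite as Y → β Y1 and Y1 → α Y1 | ε.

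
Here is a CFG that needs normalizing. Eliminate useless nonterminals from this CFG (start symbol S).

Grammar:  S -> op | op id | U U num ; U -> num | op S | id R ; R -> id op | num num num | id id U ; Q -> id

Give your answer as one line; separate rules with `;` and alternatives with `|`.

Generating nonterminals: {Q, R, S, U}.
Reachable from S after that: {R, S, U}.
Removed useless symbols: {Q} and every production mentioning them.

S -> op | op id | U U num; U -> num | op S | id R; R -> id op | num num num | id id U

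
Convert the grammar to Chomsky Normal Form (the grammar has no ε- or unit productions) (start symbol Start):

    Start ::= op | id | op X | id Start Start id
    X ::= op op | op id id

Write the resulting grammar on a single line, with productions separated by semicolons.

Start ::= op | id | X1 X | X2 Y1; X ::= X1 X1 | X1 Y3; X1 ::= op; X2 ::= id; Y1 ::= Start Y2; Y2 ::= Start X2; Y3 ::= X2 X2

Introduce a nonterminal for each terminal appearing in a rule of length ≥ 2: X1 → op, X2 → id.
Binarize each right-hand side of length ≥ 3 by chaining fresh nonterminals (Y1, Y2, …): affected rules were Start → X2 Start Start X2; X → X1 X2 X2.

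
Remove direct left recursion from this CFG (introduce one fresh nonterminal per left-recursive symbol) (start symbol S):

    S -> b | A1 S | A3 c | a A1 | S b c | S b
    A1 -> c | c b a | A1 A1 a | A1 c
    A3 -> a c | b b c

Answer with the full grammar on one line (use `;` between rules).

S, A1 are directly left-recursive.
For S: α = {b c, b}, β = {b, A1 S, A3 c, a A1}. Rewrite as S → β S' and S' → α S' | ε.
For A1: α = {A1 a, c}, β = {c, c b a}. Rewrite as A1 → β A1' and A1' → α A1' | ε.

S -> b S' | A1 S S' | A3 c S' | a A1 S'; A1 -> c A1' | c b a A1'; A3 -> a c | b b c; S' -> b c S' | b S' | epsilon; A1' -> A1 a A1' | c A1' | epsilon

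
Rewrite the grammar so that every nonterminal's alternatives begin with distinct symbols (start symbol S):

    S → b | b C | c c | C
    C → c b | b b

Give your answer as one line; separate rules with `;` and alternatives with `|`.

S has alternatives sharing prefix 'b': factor to S → b S' with S' → ε | C.

S → c c | C | b S'; C → c b | b b; S' → ε | C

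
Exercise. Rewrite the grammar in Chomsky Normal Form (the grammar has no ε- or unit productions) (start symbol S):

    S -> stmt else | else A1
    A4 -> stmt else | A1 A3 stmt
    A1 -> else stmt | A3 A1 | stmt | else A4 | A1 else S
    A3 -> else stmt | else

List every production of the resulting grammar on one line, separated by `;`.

S -> X1 X2 | X2 A1; A4 -> X1 X2 | A1 Y1; A1 -> X2 X1 | A3 A1 | stmt | X2 A4 | A1 Y2; A3 -> X2 X1 | else; X1 -> stmt; X2 -> else; Y1 -> A3 X1; Y2 -> X2 S

Introduce a nonterminal for each terminal appearing in a rule of length ≥ 2: X1 → stmt, X2 → else.
Binarize each right-hand side of length ≥ 3 by chaining fresh nonterminals (Y1, Y2, …): affected rules were A4 → A1 A3 X1; A1 → A1 X2 S.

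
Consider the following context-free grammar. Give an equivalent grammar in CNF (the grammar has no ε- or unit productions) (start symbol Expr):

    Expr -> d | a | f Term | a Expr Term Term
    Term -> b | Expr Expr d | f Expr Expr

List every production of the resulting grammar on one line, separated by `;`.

Introduce a nonterminal for each terminal appearing in a rule of length ≥ 2: X1 → f, X2 → a, X3 → d.
Binarize each right-hand side of length ≥ 3 by chaining fresh nonterminals (Y1, Y2, …): affected rules were Expr → X2 Expr Term Term; Term → Expr Expr X3; Term → X1 Expr Expr.

Expr -> d | a | X1 Term | X2 Y1; Term -> b | Expr Y3 | X1 Y4; X1 -> f; X2 -> a; X3 -> d; Y1 -> Expr Y2; Y2 -> Term Term; Y3 -> Expr X3; Y4 -> Expr Expr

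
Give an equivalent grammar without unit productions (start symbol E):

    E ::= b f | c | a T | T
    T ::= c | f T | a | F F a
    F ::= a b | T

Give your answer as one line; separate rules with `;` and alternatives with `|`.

Unit pairs: E ⇒* {T}; F ⇒* {T}.
Replace each nonterminal's rules with the union of the non-unit rules of every nonterminal it unit-derives.

E ::= b f | c | a T | f T | a | F F a; T ::= c | f T | a | F F a; F ::= a b | c | f T | a | F F a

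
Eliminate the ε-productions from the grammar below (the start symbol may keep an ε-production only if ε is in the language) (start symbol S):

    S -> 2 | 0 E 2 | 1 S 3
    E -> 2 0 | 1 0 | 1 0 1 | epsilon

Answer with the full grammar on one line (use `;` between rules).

S -> 2 | 0 E 2 | 0 2 | 1 S 3; E -> 2 0 | 1 0 | 1 0 1

The nullable symbols are {E}.
ε ∉ L(G), so no ε-production is kept.
For each production, add variants omitting each subset of nullable occurrences: S → 0 E 2 gives 0 E 2 | 0 2.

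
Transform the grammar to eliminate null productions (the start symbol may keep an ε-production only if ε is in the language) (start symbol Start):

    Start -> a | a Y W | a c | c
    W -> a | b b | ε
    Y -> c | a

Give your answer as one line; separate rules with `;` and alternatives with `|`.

The nullable symbols are {W}.
ε ∉ L(G), so no ε-production is kept.
Add the nullable-subset variants: Start → a Y W gives a Y W | a Y.

Start -> a | a Y W | a Y | a c | c; W -> a | b b; Y -> c | a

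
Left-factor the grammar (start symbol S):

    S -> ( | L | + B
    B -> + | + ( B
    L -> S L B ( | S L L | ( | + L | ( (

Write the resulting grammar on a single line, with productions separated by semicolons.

B has alternatives sharing prefix '+': factor to B → + B' with B' → ε | ( B.
L has alternatives sharing prefix 'S L': factor to L → S L L' with L' → B ( | L.
L has alternatives sharing prefix '(': factor to L → ( L'' with L'' → ε | (.

S -> ( | L | + B; B -> + B'; L -> + L | S L L' | ( L''; B' -> epsilon | ( B; L' -> B ( | L; L'' -> epsilon | (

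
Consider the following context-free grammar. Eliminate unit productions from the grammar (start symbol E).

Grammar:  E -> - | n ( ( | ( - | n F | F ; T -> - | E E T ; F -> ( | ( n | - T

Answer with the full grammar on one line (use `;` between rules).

Unit pairs: E ⇒* {F}.
Replace each nonterminal's rules with the union of the non-unit rules of every nonterminal it unit-derives.

E -> - | n ( ( | ( - | n F | ( | ( n | - T; T -> - | E E T; F -> ( | ( n | - T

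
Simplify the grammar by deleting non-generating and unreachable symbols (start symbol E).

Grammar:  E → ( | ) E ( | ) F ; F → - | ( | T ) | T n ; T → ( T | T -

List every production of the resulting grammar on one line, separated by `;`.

E → ( | ) E ( | ) F; F → - | (

Generating nonterminals: {E, F}.
Reachable from E after that: {E, F}.
Removed useless symbols: {T} and every production mentioning them.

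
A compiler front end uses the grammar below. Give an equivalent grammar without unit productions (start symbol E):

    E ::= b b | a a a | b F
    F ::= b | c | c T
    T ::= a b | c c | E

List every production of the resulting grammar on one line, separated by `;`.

Unit pairs: T ⇒* {E}.
For each unit pair (A, B), copy every non-unit production of B to A, then drop all unit productions.

E ::= b b | a a a | b F; F ::= b | c | c T; T ::= b b | a a a | b F | a b | c c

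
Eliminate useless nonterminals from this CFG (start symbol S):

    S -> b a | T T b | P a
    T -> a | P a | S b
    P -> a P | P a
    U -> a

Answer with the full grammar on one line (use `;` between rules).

Generating nonterminals: {S, T, U}.
Reachable from S after that: {S, T}.
Removed useless symbols: {P, U} and every production mentioning them.

S -> b a | T T b; T -> a | S b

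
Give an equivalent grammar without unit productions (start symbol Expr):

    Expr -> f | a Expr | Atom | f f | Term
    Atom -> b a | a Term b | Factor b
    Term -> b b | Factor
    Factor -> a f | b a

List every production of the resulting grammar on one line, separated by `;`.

Expr -> b b | b a | a Term b | Factor b | a f | f | a Expr | f f; Atom -> b a | a Term b | Factor b; Term -> b b | a f | b a; Factor -> a f | b a

Unit pairs: Expr ⇒* {Atom, Factor, Term}; Term ⇒* {Factor}.
For every A with A ⇒* B via unit rules, add B's non-unit alternatives to A; then delete every rule of the form X → Y.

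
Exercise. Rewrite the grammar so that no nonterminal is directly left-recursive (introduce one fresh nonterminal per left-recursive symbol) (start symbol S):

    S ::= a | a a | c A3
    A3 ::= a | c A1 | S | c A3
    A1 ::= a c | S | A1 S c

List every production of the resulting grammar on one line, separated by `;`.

A1 is directly left-recursive.
For A1: α = {S c}, β = {a c, S}. Rewrite as A1 → β A1' and A1' → α A1' | ε.

S ::= a | a a | c A3; A3 ::= a | c A1 | S | c A3; A1 ::= a c A1' | S A1'; A1' ::= S c A1' | ε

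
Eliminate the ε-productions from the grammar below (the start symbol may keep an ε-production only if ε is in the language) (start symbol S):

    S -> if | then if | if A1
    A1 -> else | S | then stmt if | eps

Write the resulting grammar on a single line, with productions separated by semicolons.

Nullable set = {A1}.
ε ∉ L(G), so no ε-production is kept.

S -> if | then if | if A1; A1 -> else | S | then stmt if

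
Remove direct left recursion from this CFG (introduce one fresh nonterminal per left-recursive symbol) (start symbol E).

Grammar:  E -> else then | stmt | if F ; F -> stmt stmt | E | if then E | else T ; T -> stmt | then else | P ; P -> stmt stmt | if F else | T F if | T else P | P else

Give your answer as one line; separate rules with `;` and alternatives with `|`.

Directly left-recursive nonterminal: P.
For P: α = {else}, β = {stmt stmt, if F else, T F if, T else P}. Rewrite as P → β P' and P' → α P' | ε.

E -> else then | stmt | if F; F -> stmt stmt | E | if then E | else T; T -> stmt | then else | P; P -> stmt stmt P' | if F else P' | T F if P' | T else P P'; P' -> else P' | ε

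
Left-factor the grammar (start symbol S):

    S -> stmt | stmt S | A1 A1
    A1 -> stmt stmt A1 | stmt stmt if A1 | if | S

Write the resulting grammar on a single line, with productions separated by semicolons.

S has alternatives sharing prefix 'stmt': factor to S → stmt S' with S' → ε | S.
A1 has alternatives sharing prefix 'stmt stmt': factor to A1 → stmt stmt A1' with A1' → A1 | if A1.

S -> A1 A1 | stmt S'; A1 -> if | S | stmt stmt A1'; S' -> ε | S; A1' -> A1 | if A1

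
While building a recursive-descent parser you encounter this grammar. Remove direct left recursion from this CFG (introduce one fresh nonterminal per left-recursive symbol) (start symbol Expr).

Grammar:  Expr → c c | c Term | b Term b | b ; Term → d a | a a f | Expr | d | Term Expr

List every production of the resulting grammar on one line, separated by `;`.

Directly left-recursive nonterminal: Term.
For Term: α = {Expr}, β = {d a, a a f, Expr, d}. Rewrite as Term → β Term1 and Term1 → α Term1 | ε.

Expr → c c | c Term | b Term b | b; Term → d a Term1 | a a f Term1 | Expr Term1 | d Term1; Term1 → Expr Term1 | eps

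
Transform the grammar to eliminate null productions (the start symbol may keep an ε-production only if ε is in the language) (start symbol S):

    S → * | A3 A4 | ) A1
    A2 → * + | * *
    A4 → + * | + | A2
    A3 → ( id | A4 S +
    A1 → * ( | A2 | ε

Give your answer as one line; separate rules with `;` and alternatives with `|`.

The nullable symbols are {A1}.
ε ∉ L(G), so no ε-production is kept.
Add the nullable-subset variants: S → ) A1 gives ) A1 | ).

S → * | A3 A4 | ) A1 | ); A2 → * + | * *; A4 → + * | + | A2; A3 → ( id | A4 S +; A1 → * ( | A2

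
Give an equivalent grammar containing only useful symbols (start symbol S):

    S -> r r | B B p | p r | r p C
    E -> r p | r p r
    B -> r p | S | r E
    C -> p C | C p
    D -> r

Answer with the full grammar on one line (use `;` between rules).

S -> r r | B B p | p r; E -> r p | r p r; B -> r p | S | r E

Generating nonterminals: {B, D, E, S}.
Reachable from S after that: {B, E, S}.
Removed useless symbols: {C, D} and every production mentioning them.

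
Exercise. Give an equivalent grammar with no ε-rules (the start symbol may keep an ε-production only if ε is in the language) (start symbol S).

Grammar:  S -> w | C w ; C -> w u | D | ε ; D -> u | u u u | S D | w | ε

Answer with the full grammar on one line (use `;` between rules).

The nullable symbols are {C, D}.
ε ∉ L(G), so no ε-production is kept.
Expand every rule over subsets of its nullable positions: D → S D gives S D | S.

S -> w | C w; C -> w u | D; D -> u | u u u | S D | S | w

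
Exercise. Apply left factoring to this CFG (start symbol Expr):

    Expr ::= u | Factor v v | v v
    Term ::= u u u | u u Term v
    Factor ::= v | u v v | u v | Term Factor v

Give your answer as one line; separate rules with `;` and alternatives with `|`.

Term has alternatives sharing prefix 'u u': factor to Term → u u Term1 with Term1 → u | Term v.
Factor has alternatives sharing prefix 'u v': factor to Factor → u v Factor1 with Factor1 → v | ε.

Expr ::= u | Factor v v | v v; Term ::= u u Term1; Factor ::= v | Term Factor v | u v Factor1; Term1 ::= u | Term v; Factor1 ::= v | ε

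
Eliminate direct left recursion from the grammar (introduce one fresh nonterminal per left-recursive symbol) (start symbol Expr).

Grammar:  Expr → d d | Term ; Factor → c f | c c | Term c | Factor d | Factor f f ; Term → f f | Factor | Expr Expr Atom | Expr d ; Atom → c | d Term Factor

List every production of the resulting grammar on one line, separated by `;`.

Directly left-recursive nonterminal: Factor.
For Factor: α = {d, f f}, β = {c f, c c, Term c}. Rewrite as Factor → β Factor1 and Factor1 → α Factor1 | ε.

Expr → d d | Term; Factor → c f Factor1 | c c Factor1 | Term c Factor1; Term → f f | Factor | Expr Expr Atom | Expr d; Atom → c | d Term Factor; Factor1 → d Factor1 | f f Factor1 | ε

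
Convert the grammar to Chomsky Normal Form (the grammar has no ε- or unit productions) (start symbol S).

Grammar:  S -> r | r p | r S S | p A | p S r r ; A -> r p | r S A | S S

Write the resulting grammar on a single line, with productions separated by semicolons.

S -> r | X1 X2 | X1 Y1 | X2 A | X2 Y2; A -> X1 X2 | X1 Y4 | S S; X1 -> r; X2 -> p; Y1 -> S S; Y2 -> S Y3; Y3 -> X1 X1; Y4 -> S A

Introduce a nonterminal for each terminal appearing in a rule of length ≥ 2: X1 → r, X2 → p.
Binarize each right-hand side of length ≥ 3 by chaining fresh nonterminals (Y1, Y2, …): affected rules were S → X1 S S; S → X2 S X1 X1; A → X1 S A.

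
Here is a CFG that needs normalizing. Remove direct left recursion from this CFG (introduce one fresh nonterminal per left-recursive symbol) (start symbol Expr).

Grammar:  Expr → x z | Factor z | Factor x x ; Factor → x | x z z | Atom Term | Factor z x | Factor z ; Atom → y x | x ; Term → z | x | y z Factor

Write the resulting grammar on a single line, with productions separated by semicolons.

Expr → x z | Factor z | Factor x x; Factor → x Factor1 | x z z Factor1 | Atom Term Factor1; Atom → y x | x; Term → z | x | y z Factor; Factor1 → z x Factor1 | z Factor1 | ε

Left recursion appears on Factor.
For Factor: α = {z x, z}, β = {x, x z z, Atom Term}. Rewrite as Factor → β Factor1 and Factor1 → α Factor1 | ε.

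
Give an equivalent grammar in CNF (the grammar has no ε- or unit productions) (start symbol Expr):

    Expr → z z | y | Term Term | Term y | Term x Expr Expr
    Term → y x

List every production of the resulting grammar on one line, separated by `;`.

Introduce a nonterminal for each terminal appearing in a rule of length ≥ 2: X1 → z, X2 → y, X3 → x.
Binarize each right-hand side of length ≥ 3 by chaining fresh nonterminals (Y1, Y2, …): affected rules were Expr → Term X3 Expr Expr.

Expr → X1 X1 | y | Term Term | Term X2 | Term Y1; Term → X2 X3; X1 → z; X2 → y; X3 → x; Y1 → X3 Y2; Y2 → Expr Expr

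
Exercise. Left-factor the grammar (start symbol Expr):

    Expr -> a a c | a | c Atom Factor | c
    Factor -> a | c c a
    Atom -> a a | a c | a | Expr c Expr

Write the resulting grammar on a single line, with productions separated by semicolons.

Expr -> a Expr1 | c Expr2; Factor -> a | c c a; Atom -> Expr c Expr | a Atom1; Expr1 -> a c | eps; Expr2 -> Atom Factor | eps; Atom1 -> a | c | eps

Expr has alternatives sharing prefix 'a': factor to Expr → a Expr1 with Expr1 → a c | ε.
Expr has alternatives sharing prefix 'c': factor to Expr → c Expr2 with Expr2 → Atom Factor | ε.
Atom has alternatives sharing prefix 'a': factor to Atom → a Atom1 with Atom1 → a | c | ε.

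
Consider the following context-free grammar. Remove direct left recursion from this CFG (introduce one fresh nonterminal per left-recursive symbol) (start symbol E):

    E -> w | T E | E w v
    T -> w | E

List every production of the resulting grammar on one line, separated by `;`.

E -> w E' | T E E'; T -> w | E; E' -> w v E' | ε

Directly left-recursive nonterminal: E.
For E: α = {w v}, β = {w, T E}. Rewrite as E → β E' and E' → α E' | ε.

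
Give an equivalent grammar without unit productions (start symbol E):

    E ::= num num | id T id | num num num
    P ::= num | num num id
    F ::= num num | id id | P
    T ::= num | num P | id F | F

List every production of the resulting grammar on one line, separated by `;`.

Unit pairs: F ⇒* {P}; T ⇒* {F, P}.
For every A with A ⇒* B via unit rules, add B's non-unit alternatives to A; then delete every rule of the form X → Y.

E ::= num num | id T id | num num num; P ::= num | num num id; F ::= num num | id id | num | num num id; T ::= num num | id id | num | num num id | num P | id F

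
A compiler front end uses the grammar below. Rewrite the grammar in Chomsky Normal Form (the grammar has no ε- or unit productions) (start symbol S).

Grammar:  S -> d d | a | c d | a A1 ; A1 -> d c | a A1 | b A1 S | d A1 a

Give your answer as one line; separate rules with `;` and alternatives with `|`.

S -> X1 X1 | a | X2 X1 | X3 A1; A1 -> X1 X2 | X3 A1 | X4 Y1 | X1 Y2; X1 -> d; X2 -> c; X3 -> a; X4 -> b; Y1 -> A1 S; Y2 -> A1 X3

Introduce a nonterminal for each terminal appearing in a rule of length ≥ 2: X1 → d, X2 → c, X3 → a, X4 → b.
Binarize each right-hand side of length ≥ 3 by chaining fresh nonterminals (Y1, Y2, …): affected rules were A1 → X4 A1 S; A1 → X1 A1 X3.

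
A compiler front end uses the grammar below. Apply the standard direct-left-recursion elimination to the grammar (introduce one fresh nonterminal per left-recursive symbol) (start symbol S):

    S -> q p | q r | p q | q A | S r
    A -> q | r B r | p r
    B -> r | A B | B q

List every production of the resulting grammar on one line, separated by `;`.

Left recursion appears on S, B.
For S: α = {r}, β = {q p, q r, p q, q A}. Rewrite as S → β S' and S' → α S' | ε.
For B: α = {q}, β = {r, A B}. Rewrite as B → β B' and B' → α B' | ε.

S -> q p S' | q r S' | p q S' | q A S'; A -> q | r B r | p r; B -> r B' | A B B'; S' -> r S' | ε; B' -> q B' | ε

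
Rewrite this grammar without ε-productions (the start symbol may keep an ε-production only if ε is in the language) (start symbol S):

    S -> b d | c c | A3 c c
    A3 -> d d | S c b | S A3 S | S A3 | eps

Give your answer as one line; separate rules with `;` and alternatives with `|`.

S -> b d | c c | A3 c c; A3 -> d d | S c b | S A3 S | S S | S A3 | S

The nullable symbols are {A3}.
ε ∉ L(G), so no ε-production is kept.
Expand every rule over subsets of its nullable positions: A3 → S A3 S gives S A3 S | S S. A3 → S A3 gives S A3 | S.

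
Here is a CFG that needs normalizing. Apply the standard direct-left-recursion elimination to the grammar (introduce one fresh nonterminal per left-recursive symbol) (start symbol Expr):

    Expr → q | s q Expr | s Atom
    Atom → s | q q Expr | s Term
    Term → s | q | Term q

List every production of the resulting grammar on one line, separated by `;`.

Expr → q | s q Expr | s Atom; Atom → s | q q Expr | s Term; Term → s Term1 | q Term1; Term1 → q Term1 | eps

Term is directly left-recursive.
For Term: α = {q}, β = {s, q}. Rewrite as Term → β Term1 and Term1 → α Term1 | ε.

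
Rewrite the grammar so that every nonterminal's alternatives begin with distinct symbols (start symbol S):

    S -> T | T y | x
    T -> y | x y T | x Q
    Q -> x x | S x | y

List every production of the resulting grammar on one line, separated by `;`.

S has alternatives sharing prefix 'T': factor to S → T S' with S' → ε | y.
T has alternatives sharing prefix 'x': factor to T → x T' with T' → y T | Q.

S -> x | T S'; T -> y | x T'; Q -> x x | S x | y; S' -> ε | y; T' -> y T | Q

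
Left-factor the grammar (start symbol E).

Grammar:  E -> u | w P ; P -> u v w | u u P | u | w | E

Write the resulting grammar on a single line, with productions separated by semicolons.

P has alternatives sharing prefix 'u': factor to P → u P' with P' → v w | u P | ε.

E -> u | w P; P -> w | E | u P'; P' -> v w | u P | ε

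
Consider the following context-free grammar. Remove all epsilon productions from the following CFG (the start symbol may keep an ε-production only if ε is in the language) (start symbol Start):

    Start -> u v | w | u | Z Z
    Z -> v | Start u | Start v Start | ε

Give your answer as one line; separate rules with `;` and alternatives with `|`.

Nullable nonterminals: {Start, Z}.
ε ∈ L(G) since Start is nullable, so keep Start → ε.
Expand every rule over subsets of its nullable positions: Start → Z Z gives Z Z | Z. Z → Start u gives Start u | u. Z → Start v Start gives Start v Start | Start v | v Start.

Start -> u v | w | u | Z Z | Z | ε; Z -> v | Start u | u | Start v Start | Start v | v Start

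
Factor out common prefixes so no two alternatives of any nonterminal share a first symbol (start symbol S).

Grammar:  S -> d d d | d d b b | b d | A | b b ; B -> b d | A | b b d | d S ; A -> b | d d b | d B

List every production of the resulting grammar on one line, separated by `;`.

S has alternatives sharing prefix 'd d': factor to S → d d S' with S' → d | b b.
S has alternatives sharing prefix 'b': factor to S → b S'' with S'' → d | b.
B has alternatives sharing prefix 'b': factor to B → b B' with B' → d | b d.
A has alternatives sharing prefix 'd': factor to A → d A' with A' → d b | B.

S -> A | d d S' | b S''; B -> A | d S | b B'; A -> b | d A'; S' -> d | b b; S'' -> d | b; B' -> d | b d; A' -> d b | B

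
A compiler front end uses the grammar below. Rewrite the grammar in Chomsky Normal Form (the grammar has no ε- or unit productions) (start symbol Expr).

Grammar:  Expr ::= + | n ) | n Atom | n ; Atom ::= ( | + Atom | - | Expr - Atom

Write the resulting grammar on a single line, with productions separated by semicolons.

Expr ::= + | X1 X2 | X1 Atom | n; Atom ::= ( | X3 Atom | - | Expr Y1; X1 ::= n; X2 ::= ); X3 ::= +; X4 ::= -; Y1 ::= X4 Atom

Introduce a nonterminal for each terminal appearing in a rule of length ≥ 2: X1 → n, X2 → ), X3 → +, X4 → -.
Binarize each right-hand side of length ≥ 3 by chaining fresh nonterminals (Y1, Y2, …): affected rules were Atom → Expr X4 Atom.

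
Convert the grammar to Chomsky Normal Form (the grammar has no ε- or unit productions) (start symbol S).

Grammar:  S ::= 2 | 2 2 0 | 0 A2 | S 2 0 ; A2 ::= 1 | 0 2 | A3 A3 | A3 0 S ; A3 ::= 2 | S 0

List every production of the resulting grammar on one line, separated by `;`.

Introduce a nonterminal for each terminal appearing in a rule of length ≥ 2: X1 → 2, X2 → 0.
Binarize each right-hand side of length ≥ 3 by chaining fresh nonterminals (Y1, Y2, …): affected rules were S → X1 X1 X2; S → S X1 X2; A2 → A3 X2 S.

S ::= 2 | X1 Y1 | X2 A2 | S Y2; A2 ::= 1 | X2 X1 | A3 A3 | A3 Y3; A3 ::= 2 | S X2; X1 ::= 2; X2 ::= 0; Y1 ::= X1 X2; Y2 ::= X1 X2; Y3 ::= X2 S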